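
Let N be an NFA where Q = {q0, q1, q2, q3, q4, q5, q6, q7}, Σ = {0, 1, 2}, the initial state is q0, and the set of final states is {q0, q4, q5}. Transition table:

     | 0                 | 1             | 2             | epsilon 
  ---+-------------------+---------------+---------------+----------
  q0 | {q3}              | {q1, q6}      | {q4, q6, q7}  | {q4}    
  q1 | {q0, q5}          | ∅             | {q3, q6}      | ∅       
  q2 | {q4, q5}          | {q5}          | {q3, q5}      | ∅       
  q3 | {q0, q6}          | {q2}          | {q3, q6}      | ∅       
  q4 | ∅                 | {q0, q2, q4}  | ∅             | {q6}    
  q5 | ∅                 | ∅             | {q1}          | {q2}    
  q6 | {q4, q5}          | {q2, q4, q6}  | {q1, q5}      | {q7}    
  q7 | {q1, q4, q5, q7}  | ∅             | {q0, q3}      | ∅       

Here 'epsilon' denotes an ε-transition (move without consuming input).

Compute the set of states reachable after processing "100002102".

{q0, q1, q2, q3, q4, q5, q6, q7}

Start: ε-closure({q0}) = {q0, q4, q6, q7}.
Read '1': {q0, q4, q6, q7} → {q0, q1, q2, q4, q6, q7}.
Read '0': {q0, q1, q2, q4, q6, q7} → {q0, q1, q2, q3, q4, q5, q6, q7}.
Read '0': {q0, q1, q2, q3, q4, q5, q6, q7} → {q0, q1, q2, q3, q4, q5, q6, q7}.
Read '0': {q0, q1, q2, q3, q4, q5, q6, q7} → {q0, q1, q2, q3, q4, q5, q6, q7}.
Read '0': {q0, q1, q2, q3, q4, q5, q6, q7} → {q0, q1, q2, q3, q4, q5, q6, q7}.
Read '2': {q0, q1, q2, q3, q4, q5, q6, q7} → {q0, q1, q2, q3, q4, q5, q6, q7}.
Read '1': {q0, q1, q2, q3, q4, q5, q6, q7} → {q0, q1, q2, q4, q5, q6, q7}.
Read '0': {q0, q1, q2, q4, q5, q6, q7} → {q0, q1, q2, q3, q4, q5, q6, q7}.
Read '2': {q0, q1, q2, q3, q4, q5, q6, q7} → {q0, q1, q2, q3, q4, q5, q6, q7}.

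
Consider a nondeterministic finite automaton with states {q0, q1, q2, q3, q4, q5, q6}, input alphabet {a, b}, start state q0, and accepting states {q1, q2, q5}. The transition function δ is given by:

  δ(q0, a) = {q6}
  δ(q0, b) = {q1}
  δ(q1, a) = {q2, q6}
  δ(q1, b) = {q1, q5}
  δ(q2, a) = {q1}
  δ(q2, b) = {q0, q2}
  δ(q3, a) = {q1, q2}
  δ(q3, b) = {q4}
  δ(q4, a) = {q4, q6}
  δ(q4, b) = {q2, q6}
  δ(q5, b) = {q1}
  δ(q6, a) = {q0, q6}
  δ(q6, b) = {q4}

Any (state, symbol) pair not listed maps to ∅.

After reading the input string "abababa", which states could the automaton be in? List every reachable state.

{q0, q1, q2, q4, q6}

Start in {q0}.
Read 'a': q0→{q6}; now {q6}.
Read 'b': q6→{q4}; now {q4}.
Read 'a': q4→{q4, q6}; now {q4, q6}.
Read 'b': q4→{q2, q6}, q6→{q4}; now {q2, q4, q6}.
Read 'a': q2→{q1}, q4→{q4, q6}, q6→{q0, q6}; now {q0, q1, q4, q6}.
Read 'b': q0→{q1}, q1→{q1, q5}, q4→{q2, q6}, q6→{q4}; now {q1, q2, q4, q5, q6}.
Read 'a': q1→{q2, q6}, q2→{q1}, q4→{q4, q6}, q5→∅, q6→{q0, q6}; now {q0, q1, q2, q4, q6}.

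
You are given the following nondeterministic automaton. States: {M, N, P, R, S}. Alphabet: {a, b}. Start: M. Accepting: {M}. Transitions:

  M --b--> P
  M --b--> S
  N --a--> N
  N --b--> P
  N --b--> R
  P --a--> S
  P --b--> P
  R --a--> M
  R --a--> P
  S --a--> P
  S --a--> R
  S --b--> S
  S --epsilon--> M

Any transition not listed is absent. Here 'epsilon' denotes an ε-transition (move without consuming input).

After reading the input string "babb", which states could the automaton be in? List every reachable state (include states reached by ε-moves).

Start in {M}.
Read 'b': M→{P, S}; union {P, S}; ε-closure = {M, P, S}.
Read 'a': M→∅, P→{S}, S→{P, R}; union {P, R, S}; ε-closure = {M, P, R, S}.
Read 'b': M→{P, S}, P→{P}, R→∅, S→{S}; union {P, S}; ε-closure = {M, P, S}.
Read 'b': M→{P, S}, P→{P}, S→{S}; union {P, S}; ε-closure = {M, P, S}.

{M, P, S}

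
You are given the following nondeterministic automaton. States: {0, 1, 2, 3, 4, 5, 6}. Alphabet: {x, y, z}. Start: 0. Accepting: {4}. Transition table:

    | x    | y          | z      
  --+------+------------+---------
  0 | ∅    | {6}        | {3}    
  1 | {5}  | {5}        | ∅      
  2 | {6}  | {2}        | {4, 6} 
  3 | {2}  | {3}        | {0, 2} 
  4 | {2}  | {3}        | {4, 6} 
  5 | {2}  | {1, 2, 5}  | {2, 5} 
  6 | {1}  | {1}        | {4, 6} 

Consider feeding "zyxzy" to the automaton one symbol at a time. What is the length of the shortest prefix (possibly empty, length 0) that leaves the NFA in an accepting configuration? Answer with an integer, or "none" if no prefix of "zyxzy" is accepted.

Start in {0}.
Read 'z': 0→{3}; now {3}.
Read 'y': 3→{3}; now {3}.
Read 'x': 3→{2}; now {2}.
Read 'z': 2→{4, 6}; now {4, 6}.
None of the earlier sets intersect F, but {4, 6} does.

4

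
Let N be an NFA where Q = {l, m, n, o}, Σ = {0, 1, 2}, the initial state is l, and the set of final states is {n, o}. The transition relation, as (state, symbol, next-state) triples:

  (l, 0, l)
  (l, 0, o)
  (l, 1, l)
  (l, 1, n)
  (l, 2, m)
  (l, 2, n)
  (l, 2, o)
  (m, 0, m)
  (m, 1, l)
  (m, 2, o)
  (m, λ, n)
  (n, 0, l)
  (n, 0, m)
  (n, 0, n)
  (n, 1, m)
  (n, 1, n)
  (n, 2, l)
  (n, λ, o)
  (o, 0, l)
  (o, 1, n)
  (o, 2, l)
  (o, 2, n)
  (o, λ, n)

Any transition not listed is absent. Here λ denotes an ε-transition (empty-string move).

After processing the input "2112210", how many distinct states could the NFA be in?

Start in {l}.
Read '2': {l} → {m, n, o}.
Read '1': {m, n, o} → {l, m, n, o}.
Read '1': {l, m, n, o} → {l, m, n, o}.
Read '2': {l, m, n, o} → {l, m, n, o}.
Read '2': {l, m, n, o} → {l, m, n, o}.
Read '1': {l, m, n, o} → {l, m, n, o}.
Read '0': {l, m, n, o} → {l, m, n, o}.
That set has 4 states.

4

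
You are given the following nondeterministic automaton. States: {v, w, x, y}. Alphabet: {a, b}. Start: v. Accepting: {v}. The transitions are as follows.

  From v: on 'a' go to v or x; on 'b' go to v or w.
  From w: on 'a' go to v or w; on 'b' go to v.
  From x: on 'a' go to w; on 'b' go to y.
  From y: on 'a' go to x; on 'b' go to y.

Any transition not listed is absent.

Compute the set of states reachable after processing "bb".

{v, w}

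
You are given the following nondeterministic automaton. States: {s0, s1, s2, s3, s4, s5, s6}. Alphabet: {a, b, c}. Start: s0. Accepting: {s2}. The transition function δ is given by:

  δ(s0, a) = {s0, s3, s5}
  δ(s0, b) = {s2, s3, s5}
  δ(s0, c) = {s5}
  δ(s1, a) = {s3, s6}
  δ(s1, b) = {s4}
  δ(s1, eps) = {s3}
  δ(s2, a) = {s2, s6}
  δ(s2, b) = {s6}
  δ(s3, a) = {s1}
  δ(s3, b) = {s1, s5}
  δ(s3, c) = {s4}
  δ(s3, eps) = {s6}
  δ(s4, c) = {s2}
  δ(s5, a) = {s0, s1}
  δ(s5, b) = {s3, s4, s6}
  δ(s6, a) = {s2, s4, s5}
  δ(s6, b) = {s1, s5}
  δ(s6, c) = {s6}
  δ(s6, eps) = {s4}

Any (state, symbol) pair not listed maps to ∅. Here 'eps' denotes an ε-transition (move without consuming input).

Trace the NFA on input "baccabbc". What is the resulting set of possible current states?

Start in {s0}.
Read 'b': {s0} → {s2, s3, s4, s5, s6}.
Read 'a': {s2, s3, s4, s5, s6} → {s0, s1, s2, s3, s4, s5, s6}.
Read 'c': {s0, s1, s2, s3, s4, s5, s6} → {s2, s4, s5, s6}.
Read 'c': {s2, s4, s5, s6} → {s2, s4, s6}.
Read 'a': {s2, s4, s6} → {s2, s4, s5, s6}.
Read 'b': {s2, s4, s5, s6} → {s1, s3, s4, s5, s6}.
Read 'b': {s1, s3, s4, s5, s6} → {s1, s3, s4, s5, s6}.
Read 'c': {s1, s3, s4, s5, s6} → {s2, s4, s6}.

{s2, s4, s6}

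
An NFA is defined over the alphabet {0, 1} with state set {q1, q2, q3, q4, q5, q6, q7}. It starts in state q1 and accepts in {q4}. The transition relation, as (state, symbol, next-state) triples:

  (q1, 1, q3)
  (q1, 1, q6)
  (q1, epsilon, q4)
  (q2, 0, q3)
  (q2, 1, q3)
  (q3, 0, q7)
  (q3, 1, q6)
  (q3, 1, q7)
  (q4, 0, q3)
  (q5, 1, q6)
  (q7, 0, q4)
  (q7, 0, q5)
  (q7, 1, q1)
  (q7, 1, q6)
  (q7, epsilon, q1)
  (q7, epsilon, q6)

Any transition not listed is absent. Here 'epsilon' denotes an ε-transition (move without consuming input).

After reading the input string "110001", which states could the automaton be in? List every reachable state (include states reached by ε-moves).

Start: ε-closure({q1}) = {q1, q4}.
Read '1': q1→{q3, q6}, q4→∅; now {q3, q6}.
Read '1': q3→{q6, q7}, q6→∅; union {q6, q7}; ε-closure = {q1, q4, q6, q7}.
Read '0': q1→∅, q4→{q3}, q6→∅, q7→{q4, q5}; now {q3, q4, q5}.
Read '0': q3→{q7}, q4→{q3}, q5→∅; union {q3, q7}; ε-closure = {q1, q3, q4, q6, q7}.
Read '0': q1→∅, q3→{q7}, q4→{q3}, q6→∅, q7→{q4, q5}; union {q3, q4, q5, q7}; ε-closure = {q1, q3, q4, q5, q6, q7}.
Read '1': q1→{q3, q6}, q3→{q6, q7}, q4→∅, q5→{q6}, q6→∅, q7→{q1, q6}; union {q1, q3, q6, q7}; ε-closure = {q1, q3, q4, q6, q7}.

{q1, q3, q4, q6, q7}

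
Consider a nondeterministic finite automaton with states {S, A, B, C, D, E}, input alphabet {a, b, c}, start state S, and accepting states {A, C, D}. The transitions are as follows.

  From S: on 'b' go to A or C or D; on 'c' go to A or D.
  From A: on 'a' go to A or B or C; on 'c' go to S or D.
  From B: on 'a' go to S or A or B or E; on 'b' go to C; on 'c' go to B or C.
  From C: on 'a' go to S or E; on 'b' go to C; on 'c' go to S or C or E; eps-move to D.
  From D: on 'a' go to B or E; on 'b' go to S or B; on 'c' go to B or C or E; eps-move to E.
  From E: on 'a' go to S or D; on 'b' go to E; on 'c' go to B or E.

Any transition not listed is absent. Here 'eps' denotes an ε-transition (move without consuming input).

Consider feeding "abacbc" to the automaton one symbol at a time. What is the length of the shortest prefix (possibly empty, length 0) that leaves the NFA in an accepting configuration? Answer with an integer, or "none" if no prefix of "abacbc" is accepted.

Start in {S}.
Read 'a': {S} → ∅.
The set is empty and remains empty for the remaining 5 symbols.
No reachable set along the way intersects F.

none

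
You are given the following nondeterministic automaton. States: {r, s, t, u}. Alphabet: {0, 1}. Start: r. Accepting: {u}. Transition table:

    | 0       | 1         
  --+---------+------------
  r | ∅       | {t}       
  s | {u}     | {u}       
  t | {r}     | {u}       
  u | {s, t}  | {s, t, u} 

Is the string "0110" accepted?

No

Start in {r}.
Read '0': r→∅; now ∅.
The set is empty and remains empty for the remaining 3 symbols.
The final set ∅ contains no accepting state.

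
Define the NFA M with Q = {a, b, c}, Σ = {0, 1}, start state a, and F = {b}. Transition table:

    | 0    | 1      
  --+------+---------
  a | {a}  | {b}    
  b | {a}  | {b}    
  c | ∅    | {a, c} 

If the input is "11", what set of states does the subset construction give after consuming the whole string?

Start in {a}.
Read '1': a→{b}; now {b}.
Read '1': b→{b}; now {b}.

{b}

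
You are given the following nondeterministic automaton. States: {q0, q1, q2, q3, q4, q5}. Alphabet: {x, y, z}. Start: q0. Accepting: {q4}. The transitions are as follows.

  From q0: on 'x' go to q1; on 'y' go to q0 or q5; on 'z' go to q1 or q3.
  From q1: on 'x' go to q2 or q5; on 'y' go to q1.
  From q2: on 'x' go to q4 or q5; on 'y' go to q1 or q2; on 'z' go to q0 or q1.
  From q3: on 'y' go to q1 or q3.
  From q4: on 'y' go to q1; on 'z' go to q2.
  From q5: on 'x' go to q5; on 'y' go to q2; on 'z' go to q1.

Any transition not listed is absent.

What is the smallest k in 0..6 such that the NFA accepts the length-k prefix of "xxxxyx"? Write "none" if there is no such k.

Start in {q0}.
Read 'x': {q0} → {q1}.
Read 'x': {q1} → {q2, q5}.
Read 'x': {q2, q5} → {q4, q5}.
None of the earlier sets intersect F, but {q4, q5} does.

3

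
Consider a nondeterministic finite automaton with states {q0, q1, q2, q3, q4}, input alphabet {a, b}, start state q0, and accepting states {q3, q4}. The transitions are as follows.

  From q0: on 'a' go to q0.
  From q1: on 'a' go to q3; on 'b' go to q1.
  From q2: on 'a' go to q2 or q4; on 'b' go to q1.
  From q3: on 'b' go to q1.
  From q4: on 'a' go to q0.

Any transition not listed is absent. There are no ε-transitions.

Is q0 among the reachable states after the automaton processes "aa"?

Yes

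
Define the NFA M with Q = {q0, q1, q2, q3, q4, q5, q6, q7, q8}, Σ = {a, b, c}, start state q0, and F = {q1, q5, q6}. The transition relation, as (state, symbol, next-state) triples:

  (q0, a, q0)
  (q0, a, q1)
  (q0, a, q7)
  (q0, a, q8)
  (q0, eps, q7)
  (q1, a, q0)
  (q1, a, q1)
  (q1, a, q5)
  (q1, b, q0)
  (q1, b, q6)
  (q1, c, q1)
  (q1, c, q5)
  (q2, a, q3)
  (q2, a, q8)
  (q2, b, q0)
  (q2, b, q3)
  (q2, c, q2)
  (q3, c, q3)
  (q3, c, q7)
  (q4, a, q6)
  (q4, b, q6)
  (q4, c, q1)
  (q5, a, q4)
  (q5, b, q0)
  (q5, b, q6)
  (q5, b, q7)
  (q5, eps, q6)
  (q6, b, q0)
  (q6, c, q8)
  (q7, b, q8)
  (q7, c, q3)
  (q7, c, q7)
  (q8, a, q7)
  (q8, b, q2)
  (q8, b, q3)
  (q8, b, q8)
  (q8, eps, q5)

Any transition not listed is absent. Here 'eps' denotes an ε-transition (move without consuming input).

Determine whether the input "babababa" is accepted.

Start: ε-closure({q0}) = {q0, q7}.
Read 'b': {q0, q7} → {q5, q6, q8}.
Read 'a': {q5, q6, q8} → {q4, q7}.
Read 'b': {q4, q7} → {q5, q6, q8}.
Read 'a': {q5, q6, q8} → {q4, q7}.
Read 'b': {q4, q7} → {q5, q6, q8}.
Read 'a': {q5, q6, q8} → {q4, q7}.
Read 'b': {q4, q7} → {q5, q6, q8}.
Read 'a': {q5, q6, q8} → {q4, q7}.
The final set {q4, q7} contains no accepting state.

No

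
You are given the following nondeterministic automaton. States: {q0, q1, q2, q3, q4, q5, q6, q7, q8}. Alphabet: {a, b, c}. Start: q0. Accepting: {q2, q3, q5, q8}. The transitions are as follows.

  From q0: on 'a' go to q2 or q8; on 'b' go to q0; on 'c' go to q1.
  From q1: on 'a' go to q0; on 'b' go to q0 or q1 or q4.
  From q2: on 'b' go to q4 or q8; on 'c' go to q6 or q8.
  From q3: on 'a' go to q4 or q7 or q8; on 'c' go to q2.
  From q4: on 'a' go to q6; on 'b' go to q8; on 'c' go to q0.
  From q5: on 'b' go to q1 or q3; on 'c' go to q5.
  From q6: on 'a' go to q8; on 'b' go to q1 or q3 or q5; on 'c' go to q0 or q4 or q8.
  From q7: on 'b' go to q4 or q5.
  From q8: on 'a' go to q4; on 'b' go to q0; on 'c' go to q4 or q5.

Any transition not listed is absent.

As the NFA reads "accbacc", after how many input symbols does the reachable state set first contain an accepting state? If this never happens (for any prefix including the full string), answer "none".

1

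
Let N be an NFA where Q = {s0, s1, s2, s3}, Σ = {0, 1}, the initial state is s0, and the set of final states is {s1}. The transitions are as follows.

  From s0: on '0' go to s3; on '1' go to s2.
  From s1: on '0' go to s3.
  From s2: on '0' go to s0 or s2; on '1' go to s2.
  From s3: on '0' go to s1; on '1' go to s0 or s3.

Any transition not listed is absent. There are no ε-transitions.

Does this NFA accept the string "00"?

Start in {s0}.
Read '0': {s0} → {s3}.
Read '0': {s3} → {s1}.
The final set {s1} contains the accepting state s1.

Yes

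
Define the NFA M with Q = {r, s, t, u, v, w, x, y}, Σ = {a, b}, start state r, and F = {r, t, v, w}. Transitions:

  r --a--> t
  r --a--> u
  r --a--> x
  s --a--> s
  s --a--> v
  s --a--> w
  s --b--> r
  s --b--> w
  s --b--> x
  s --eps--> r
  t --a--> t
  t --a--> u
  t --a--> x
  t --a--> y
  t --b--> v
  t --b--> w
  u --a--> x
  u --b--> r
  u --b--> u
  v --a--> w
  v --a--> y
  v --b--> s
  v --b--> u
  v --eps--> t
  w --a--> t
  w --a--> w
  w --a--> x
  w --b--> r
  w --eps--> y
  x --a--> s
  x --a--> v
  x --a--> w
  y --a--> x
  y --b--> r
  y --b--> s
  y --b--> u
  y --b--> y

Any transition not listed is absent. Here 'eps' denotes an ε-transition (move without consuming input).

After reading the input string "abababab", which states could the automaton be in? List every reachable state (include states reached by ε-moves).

Start in {r}.
Read 'a': r→{t, u, x}; now {t, u, x}.
Read 'b': t→{v, w}, u→{r, u}, x→∅; union {r, u, v, w}; ε-closure = {r, t, u, v, w, y}.
Read 'a': r→{t, u, x}, t→{t, u, x, y}, u→{x}, v→{w, y}, w→{t, w, x}, y→{x}; now {t, u, w, x, y}.
Read 'b': t→{v, w}, u→{r, u}, w→{r}, x→∅, y→{r, s, u, y}; union {r, s, u, v, w, y}; ε-closure = {r, s, t, u, v, w, y}.
Read 'a': r→{t, u, x}, s→{s, v, w}, t→{t, u, x, y}, u→{x}, v→{w, y}, w→{t, w, x}, y→{x}; union {s, t, u, v, w, x, y}; ε-closure = {r, s, t, u, v, w, x, y}.
Read 'b': r→∅, s→{r, w, x}, t→{v, w}, u→{r, u}, v→{s, u}, w→{r}, x→∅, y→{r, s, u, y}; union {r, s, u, v, w, x, y}; ε-closure = {r, s, t, u, v, w, x, y}.
Read 'a': r→{t, u, x}, s→{s, v, w}, t→{t, u, x, y}, u→{x}, v→{w, y}, w→{t, w, x}, x→{s, v, w}, y→{x}; union {s, t, u, v, w, x, y}; ε-closure = {r, s, t, u, v, w, x, y}.
Read 'b': r→∅, s→{r, w, x}, t→{v, w}, u→{r, u}, v→{s, u}, w→{r}, x→∅, y→{r, s, u, y}; union {r, s, u, v, w, x, y}; ε-closure = {r, s, t, u, v, w, x, y}.

{r, s, t, u, v, w, x, y}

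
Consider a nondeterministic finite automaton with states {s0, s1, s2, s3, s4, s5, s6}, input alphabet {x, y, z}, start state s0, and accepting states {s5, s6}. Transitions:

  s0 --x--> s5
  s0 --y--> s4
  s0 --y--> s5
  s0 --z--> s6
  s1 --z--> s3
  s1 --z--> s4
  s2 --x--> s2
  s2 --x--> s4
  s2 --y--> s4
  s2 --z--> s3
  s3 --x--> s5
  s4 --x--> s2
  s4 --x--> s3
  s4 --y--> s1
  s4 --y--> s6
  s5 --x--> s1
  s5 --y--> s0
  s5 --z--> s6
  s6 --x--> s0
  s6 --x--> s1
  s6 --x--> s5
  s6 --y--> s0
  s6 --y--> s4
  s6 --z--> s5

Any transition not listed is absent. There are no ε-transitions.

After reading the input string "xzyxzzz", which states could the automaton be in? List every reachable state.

Start in {s0}.
Read 'x': s0→{s5}; now {s5}.
Read 'z': s5→{s6}; now {s6}.
Read 'y': s6→{s0, s4}; now {s0, s4}.
Read 'x': s0→{s5}, s4→{s2, s3}; now {s2, s3, s5}.
Read 'z': s2→{s3}, s3→∅, s5→{s6}; now {s3, s6}.
Read 'z': s3→∅, s6→{s5}; now {s5}.
Read 'z': s5→{s6}; now {s6}.

{s6}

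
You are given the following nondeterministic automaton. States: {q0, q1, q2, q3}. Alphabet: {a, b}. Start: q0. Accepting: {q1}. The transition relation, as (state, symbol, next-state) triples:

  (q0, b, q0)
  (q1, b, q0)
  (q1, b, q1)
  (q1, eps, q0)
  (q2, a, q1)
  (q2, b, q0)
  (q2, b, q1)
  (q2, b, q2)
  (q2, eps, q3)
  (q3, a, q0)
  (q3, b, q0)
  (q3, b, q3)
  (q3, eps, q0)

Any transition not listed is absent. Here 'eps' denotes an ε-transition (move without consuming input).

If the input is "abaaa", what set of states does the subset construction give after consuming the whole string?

∅

Start in {q0}.
Read 'a': q0→∅; now ∅.
The set is empty and remains empty for the remaining 4 symbols.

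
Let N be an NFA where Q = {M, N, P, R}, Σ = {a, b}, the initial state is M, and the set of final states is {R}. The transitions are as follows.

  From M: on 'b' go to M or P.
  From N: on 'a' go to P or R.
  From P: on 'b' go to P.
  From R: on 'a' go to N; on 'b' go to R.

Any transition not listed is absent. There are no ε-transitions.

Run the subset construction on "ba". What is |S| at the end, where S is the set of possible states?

Start in {M}.
Read 'b': {M} → {M, P}.
Read 'a': {M, P} → ∅.
That set has 0 states.

0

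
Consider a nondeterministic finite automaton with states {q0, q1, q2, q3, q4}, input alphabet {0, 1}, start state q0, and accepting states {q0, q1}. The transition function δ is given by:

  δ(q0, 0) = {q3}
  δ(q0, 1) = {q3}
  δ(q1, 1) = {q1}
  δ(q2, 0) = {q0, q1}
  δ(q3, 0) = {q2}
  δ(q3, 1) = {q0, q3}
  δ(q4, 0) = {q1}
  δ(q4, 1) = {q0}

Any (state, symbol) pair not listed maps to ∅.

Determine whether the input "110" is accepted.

No

Start in {q0}.
Read '1': q0→{q3}; now {q3}.
Read '1': q3→{q0, q3}; now {q0, q3}.
Read '0': q0→{q3}, q3→{q2}; now {q2, q3}.
The final set {q2, q3} contains no accepting state.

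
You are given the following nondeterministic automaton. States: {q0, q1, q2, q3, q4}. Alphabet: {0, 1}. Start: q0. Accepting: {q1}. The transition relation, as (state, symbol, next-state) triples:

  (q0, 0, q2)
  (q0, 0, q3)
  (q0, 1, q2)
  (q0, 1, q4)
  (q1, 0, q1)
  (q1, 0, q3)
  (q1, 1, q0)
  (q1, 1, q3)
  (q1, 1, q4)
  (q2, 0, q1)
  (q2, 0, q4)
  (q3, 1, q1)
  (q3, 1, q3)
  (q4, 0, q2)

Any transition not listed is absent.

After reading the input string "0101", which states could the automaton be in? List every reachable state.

Start in {q0}.
Read '0': {q0} → {q2, q3}.
Read '1': {q2, q3} → {q1, q3}.
Read '0': {q1, q3} → {q1, q3}.
Read '1': {q1, q3} → {q0, q1, q3, q4}.

{q0, q1, q3, q4}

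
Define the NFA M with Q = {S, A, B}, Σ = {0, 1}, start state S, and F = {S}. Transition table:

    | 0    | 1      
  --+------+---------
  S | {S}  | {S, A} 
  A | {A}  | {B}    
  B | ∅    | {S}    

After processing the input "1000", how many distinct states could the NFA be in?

Start in {S}.
Read '1': S→{S, A}; now {S, A}.
Read '0': S→{S}, A→{A}; now {S, A}.
Read '0': S→{S}, A→{A}; now {S, A}.
Read '0': S→{S}, A→{A}; now {S, A}.
That set has 2 states.

2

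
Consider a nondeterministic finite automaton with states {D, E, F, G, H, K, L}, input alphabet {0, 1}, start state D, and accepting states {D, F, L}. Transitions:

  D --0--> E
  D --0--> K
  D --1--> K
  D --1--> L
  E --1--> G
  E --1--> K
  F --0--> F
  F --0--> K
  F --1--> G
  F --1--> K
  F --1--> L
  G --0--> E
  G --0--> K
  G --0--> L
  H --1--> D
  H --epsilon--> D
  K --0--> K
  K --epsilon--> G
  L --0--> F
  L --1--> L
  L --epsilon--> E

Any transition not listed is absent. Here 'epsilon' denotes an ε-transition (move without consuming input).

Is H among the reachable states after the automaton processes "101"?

No

Start in {D}.
Read '1': {D} → {E, G, K, L}.
Read '0': {E, G, K, L} → {E, F, G, K, L}.
Read '1': {E, F, G, K, L} → {E, G, K, L}.
State H is not in {E, G, K, L}.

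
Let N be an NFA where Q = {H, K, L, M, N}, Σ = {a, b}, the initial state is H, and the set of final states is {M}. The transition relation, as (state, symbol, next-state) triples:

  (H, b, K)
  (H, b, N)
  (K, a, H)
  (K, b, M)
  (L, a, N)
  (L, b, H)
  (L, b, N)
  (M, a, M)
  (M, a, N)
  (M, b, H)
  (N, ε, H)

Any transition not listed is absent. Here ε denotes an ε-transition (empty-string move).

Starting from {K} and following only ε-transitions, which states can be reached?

{K}

Begin with {K}.
No ε-moves leave this set, so the closure equals the set itself.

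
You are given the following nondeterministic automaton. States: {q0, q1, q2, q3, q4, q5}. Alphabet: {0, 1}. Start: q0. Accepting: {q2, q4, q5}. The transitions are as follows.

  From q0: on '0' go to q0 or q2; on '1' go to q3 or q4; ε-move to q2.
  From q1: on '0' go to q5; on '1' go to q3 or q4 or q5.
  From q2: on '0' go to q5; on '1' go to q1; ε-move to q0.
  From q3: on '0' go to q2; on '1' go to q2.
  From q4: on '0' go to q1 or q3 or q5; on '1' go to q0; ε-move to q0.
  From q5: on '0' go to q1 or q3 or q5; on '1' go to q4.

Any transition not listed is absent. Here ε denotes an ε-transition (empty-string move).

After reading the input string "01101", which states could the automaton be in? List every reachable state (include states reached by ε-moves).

{q0, q1, q2, q3, q4, q5}

Start: ε-closure({q0}) = {q0, q2}.
Read '0': q0→{q0, q2}, q2→{q5}; now {q0, q2, q5}.
Read '1': q0→{q3, q4}, q2→{q1}, q5→{q4}; union {q1, q3, q4}; ε-closure = {q0, q1, q2, q3, q4}.
Read '1': q0→{q3, q4}, q1→{q3, q4, q5}, q2→{q1}, q3→{q2}, q4→{q0}; now {q0, q1, q2, q3, q4, q5}.
Read '0': q0→{q0, q2}, q1→{q5}, q2→{q5}, q3→{q2}, q4→{q1, q3, q5}, q5→{q1, q3, q5}; now {q0, q1, q2, q3, q5}.
Read '1': q0→{q3, q4}, q1→{q3, q4, q5}, q2→{q1}, q3→{q2}, q5→{q4}; union {q1, q2, q3, q4, q5}; ε-closure = {q0, q1, q2, q3, q4, q5}.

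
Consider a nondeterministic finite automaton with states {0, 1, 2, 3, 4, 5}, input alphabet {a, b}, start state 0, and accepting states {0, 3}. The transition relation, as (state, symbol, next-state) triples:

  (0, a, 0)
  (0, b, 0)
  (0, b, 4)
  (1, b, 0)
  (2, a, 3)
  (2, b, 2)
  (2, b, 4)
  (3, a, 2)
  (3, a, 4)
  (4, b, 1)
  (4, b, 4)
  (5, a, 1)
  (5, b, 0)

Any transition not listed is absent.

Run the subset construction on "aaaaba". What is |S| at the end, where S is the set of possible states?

Start in {0}.
Read 'a': {0} → {0}.
Read 'a': {0} → {0}.
Read 'a': {0} → {0}.
Read 'a': {0} → {0}.
Read 'b': {0} → {0, 4}.
Read 'a': {0, 4} → {0}.
That set has 1 state.

1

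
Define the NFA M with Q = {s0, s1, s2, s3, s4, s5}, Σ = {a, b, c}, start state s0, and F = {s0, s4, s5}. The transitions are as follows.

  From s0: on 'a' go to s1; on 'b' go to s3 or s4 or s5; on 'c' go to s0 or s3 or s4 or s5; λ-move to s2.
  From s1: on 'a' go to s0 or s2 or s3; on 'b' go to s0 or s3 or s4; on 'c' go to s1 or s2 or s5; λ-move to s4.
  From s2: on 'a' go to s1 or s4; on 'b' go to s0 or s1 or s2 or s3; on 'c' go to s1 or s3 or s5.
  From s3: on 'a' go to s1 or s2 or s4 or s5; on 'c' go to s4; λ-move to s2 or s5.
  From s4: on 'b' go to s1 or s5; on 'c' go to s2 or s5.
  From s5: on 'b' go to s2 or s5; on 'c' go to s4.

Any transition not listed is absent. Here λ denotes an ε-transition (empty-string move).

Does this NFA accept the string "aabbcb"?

Yes

Start: ε-closure({s0}) = {s0, s2}.
Read 'a': {s0, s2} → {s1, s4}.
Read 'a': {s1, s4} → {s0, s2, s3, s5}.
Read 'b': {s0, s2, s3, s5} → {s0, s1, s2, s3, s4, s5}.
Read 'b': {s0, s1, s2, s3, s4, s5} → {s0, s1, s2, s3, s4, s5}.
Read 'c': {s0, s1, s2, s3, s4, s5} → {s0, s1, s2, s3, s4, s5}.
Read 'b': {s0, s1, s2, s3, s4, s5} → {s0, s1, s2, s3, s4, s5}.
The final set {s0, s1, s2, s3, s4, s5} contains the accepting states s0, s4, s5.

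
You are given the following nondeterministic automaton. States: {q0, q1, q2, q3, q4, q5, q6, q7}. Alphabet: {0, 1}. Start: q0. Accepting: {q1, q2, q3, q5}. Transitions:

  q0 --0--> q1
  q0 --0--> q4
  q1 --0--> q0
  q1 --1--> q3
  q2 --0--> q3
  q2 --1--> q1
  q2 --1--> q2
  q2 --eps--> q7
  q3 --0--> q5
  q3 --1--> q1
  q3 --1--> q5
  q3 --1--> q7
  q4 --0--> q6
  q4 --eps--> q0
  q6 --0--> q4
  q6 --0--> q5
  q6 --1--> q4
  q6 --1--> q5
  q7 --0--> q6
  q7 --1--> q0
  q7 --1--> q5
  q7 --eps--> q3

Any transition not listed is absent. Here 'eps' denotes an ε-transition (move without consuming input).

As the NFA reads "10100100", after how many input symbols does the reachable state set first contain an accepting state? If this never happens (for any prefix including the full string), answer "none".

none

Start in {q0}.
Read '1': {q0} → ∅.
The set is empty and remains empty for the remaining 7 symbols.
No reachable set along the way intersects F.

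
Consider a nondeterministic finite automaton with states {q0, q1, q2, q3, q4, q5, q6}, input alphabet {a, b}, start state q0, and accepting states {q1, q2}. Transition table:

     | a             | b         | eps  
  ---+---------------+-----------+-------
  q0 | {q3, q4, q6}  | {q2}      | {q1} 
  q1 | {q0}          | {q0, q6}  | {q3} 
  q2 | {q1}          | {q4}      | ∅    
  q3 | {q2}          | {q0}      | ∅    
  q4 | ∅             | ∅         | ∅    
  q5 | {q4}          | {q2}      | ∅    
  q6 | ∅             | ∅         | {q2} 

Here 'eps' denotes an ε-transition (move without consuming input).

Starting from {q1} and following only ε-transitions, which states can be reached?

{q1, q3}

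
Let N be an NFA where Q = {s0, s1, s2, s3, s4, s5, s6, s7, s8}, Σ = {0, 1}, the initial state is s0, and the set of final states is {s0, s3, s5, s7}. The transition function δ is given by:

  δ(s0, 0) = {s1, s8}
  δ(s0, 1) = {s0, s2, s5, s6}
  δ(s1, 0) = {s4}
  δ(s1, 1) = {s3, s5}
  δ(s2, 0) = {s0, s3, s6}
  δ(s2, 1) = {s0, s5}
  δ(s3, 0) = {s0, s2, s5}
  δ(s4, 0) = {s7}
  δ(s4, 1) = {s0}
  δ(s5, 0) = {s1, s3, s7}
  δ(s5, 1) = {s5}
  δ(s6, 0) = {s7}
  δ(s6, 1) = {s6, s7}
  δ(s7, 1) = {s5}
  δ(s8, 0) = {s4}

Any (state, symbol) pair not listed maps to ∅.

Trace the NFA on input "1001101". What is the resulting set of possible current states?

Start in {s0}.
Read '1': {s0} → {s0, s2, s5, s6}.
Read '0': {s0, s2, s5, s6} → {s0, s1, s3, s6, s7, s8}.
Read '0': {s0, s1, s3, s6, s7, s8} → {s0, s1, s2, s4, s5, s7, s8}.
Read '1': {s0, s1, s2, s4, s5, s7, s8} → {s0, s2, s3, s5, s6}.
Read '1': {s0, s2, s3, s5, s6} → {s0, s2, s5, s6, s7}.
Read '0': {s0, s2, s5, s6, s7} → {s0, s1, s3, s6, s7, s8}.
Read '1': {s0, s1, s3, s6, s7, s8} → {s0, s2, s3, s5, s6, s7}.

{s0, s2, s3, s5, s6, s7}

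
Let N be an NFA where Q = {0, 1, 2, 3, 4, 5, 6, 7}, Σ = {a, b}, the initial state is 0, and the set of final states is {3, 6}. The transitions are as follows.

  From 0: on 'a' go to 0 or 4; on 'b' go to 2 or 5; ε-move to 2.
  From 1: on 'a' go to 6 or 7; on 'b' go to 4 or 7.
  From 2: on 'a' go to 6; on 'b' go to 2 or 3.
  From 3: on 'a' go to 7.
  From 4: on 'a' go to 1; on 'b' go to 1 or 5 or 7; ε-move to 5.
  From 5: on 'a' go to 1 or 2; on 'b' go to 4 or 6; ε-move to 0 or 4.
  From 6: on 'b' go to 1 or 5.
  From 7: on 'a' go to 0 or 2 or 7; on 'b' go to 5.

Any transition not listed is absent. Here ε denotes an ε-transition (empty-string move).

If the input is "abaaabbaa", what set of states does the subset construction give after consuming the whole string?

Start: ε-closure({0}) = {0, 2}.
Read 'a': 0→{0, 4}, 2→{6}; union {0, 4, 6}; ε-closure = {0, 2, 4, 5, 6}.
Read 'b': 0→{2, 5}, 2→{2, 3}, 4→{1, 5, 7}, 5→{4, 6}, 6→{1, 5}; union {1, 2, 3, 4, 5, 6, 7}; ε-closure = {0, 1, 2, 3, 4, 5, 6, 7}.
Read 'a': 0→{0, 4}, 1→{6, 7}, 2→{6}, 3→{7}, 4→{1}, 5→{1, 2}, 6→∅, 7→{0, 2, 7}; union {0, 1, 2, 4, 6, 7}; ε-closure = {0, 1, 2, 4, 5, 6, 7}.
Read 'a': 0→{0, 4}, 1→{6, 7}, 2→{6}, 4→{1}, 5→{1, 2}, 6→∅, 7→{0, 2, 7}; union {0, 1, 2, 4, 6, 7}; ε-closure = {0, 1, 2, 4, 5, 6, 7}.
Read 'a': 0→{0, 4}, 1→{6, 7}, 2→{6}, 4→{1}, 5→{1, 2}, 6→∅, 7→{0, 2, 7}; union {0, 1, 2, 4, 6, 7}; ε-closure = {0, 1, 2, 4, 5, 6, 7}.
Read 'b': 0→{2, 5}, 1→{4, 7}, 2→{2, 3}, 4→{1, 5, 7}, 5→{4, 6}, 6→{1, 5}, 7→{5}; union {1, 2, 3, 4, 5, 6, 7}; ε-closure = {0, 1, 2, 3, 4, 5, 6, 7}.
Read 'b': 0→{2, 5}, 1→{4, 7}, 2→{2, 3}, 3→∅, 4→{1, 5, 7}, 5→{4, 6}, 6→{1, 5}, 7→{5}; union {1, 2, 3, 4, 5, 6, 7}; ε-closure = {0, 1, 2, 3, 4, 5, 6, 7}.
Read 'a': 0→{0, 4}, 1→{6, 7}, 2→{6}, 3→{7}, 4→{1}, 5→{1, 2}, 6→∅, 7→{0, 2, 7}; union {0, 1, 2, 4, 6, 7}; ε-closure = {0, 1, 2, 4, 5, 6, 7}.
Read 'a': 0→{0, 4}, 1→{6, 7}, 2→{6}, 4→{1}, 5→{1, 2}, 6→∅, 7→{0, 2, 7}; union {0, 1, 2, 4, 6, 7}; ε-closure = {0, 1, 2, 4, 5, 6, 7}.

{0, 1, 2, 4, 5, 6, 7}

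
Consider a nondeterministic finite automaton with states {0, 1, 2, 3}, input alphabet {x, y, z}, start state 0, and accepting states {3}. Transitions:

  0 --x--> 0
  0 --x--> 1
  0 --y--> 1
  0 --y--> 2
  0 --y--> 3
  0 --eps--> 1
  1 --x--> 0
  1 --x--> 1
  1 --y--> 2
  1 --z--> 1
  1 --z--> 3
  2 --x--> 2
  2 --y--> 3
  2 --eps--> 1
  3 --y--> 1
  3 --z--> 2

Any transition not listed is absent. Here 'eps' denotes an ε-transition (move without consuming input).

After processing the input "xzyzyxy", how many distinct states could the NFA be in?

3

Start: ε-closure({0}) = {0, 1}.
Read 'x': 0→{0, 1}, 1→{0, 1}; now {0, 1}.
Read 'z': 0→∅, 1→{1, 3}; now {1, 3}.
Read 'y': 1→{2}, 3→{1}; now {1, 2}.
Read 'z': 1→{1, 3}, 2→∅; now {1, 3}.
Read 'y': 1→{2}, 3→{1}; now {1, 2}.
Read 'x': 1→{0, 1}, 2→{2}; now {0, 1, 2}.
Read 'y': 0→{1, 2, 3}, 1→{2}, 2→{3}; now {1, 2, 3}.
That set has 3 states.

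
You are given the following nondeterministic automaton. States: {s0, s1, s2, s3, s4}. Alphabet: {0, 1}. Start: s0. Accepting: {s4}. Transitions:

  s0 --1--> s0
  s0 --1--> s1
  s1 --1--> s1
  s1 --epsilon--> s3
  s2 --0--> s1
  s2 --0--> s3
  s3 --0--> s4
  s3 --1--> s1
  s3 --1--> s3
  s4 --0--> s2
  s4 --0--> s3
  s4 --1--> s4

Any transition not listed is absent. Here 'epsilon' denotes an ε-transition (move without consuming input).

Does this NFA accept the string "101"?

Yes

Start in {s0}.
Read '1': {s0} → {s0, s1, s3}.
Read '0': {s0, s1, s3} → {s4}.
Read '1': {s4} → {s4}.
The final set {s4} contains the accepting state s4.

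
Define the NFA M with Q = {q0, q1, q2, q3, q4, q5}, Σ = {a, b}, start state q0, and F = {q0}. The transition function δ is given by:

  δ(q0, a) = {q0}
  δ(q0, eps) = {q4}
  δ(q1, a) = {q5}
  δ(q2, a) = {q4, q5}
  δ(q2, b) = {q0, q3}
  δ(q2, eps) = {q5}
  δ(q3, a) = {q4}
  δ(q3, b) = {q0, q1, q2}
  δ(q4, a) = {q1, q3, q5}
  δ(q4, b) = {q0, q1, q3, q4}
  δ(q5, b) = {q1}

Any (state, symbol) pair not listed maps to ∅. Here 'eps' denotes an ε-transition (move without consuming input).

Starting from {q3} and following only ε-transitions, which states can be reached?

Begin with {q3}.
No ε-moves leave this set, so the closure equals the set itself.

{q3}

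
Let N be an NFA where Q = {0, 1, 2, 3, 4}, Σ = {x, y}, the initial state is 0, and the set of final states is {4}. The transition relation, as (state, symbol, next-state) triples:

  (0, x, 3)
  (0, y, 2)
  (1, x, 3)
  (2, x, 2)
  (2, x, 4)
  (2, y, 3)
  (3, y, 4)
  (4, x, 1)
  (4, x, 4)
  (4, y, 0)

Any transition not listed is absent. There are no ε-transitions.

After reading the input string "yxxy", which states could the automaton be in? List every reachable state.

{0, 3}

Start in {0}.
Read 'y': 0→{2}; now {2}.
Read 'x': 2→{2, 4}; now {2, 4}.
Read 'x': 2→{2, 4}, 4→{1, 4}; now {1, 2, 4}.
Read 'y': 1→∅, 2→{3}, 4→{0}; now {0, 3}.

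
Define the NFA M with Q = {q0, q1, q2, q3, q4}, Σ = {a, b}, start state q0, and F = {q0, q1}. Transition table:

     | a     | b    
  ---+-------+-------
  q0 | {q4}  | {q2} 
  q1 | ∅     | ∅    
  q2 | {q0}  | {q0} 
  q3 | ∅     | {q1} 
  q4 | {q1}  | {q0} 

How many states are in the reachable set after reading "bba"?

1

Start in {q0}.
Read 'b': q0→{q2}; now {q2}.
Read 'b': q2→{q0}; now {q0}.
Read 'a': q0→{q4}; now {q4}.
That set has 1 state.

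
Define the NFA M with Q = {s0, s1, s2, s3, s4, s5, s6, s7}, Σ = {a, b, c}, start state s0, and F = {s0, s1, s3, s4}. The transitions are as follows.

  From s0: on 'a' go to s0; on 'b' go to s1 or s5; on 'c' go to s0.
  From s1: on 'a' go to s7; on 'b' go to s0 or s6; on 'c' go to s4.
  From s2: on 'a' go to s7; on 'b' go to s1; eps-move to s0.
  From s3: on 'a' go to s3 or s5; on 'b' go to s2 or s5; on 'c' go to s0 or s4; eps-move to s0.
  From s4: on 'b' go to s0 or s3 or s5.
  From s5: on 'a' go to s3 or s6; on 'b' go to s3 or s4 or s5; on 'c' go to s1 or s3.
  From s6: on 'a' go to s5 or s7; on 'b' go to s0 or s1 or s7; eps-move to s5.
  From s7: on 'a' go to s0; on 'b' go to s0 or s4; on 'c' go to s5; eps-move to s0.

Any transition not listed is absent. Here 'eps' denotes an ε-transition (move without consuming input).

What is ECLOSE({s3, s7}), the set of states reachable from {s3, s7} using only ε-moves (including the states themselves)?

Begin with {s3, s7}.
ε-move s3 → s0; add s0.

{s0, s3, s7}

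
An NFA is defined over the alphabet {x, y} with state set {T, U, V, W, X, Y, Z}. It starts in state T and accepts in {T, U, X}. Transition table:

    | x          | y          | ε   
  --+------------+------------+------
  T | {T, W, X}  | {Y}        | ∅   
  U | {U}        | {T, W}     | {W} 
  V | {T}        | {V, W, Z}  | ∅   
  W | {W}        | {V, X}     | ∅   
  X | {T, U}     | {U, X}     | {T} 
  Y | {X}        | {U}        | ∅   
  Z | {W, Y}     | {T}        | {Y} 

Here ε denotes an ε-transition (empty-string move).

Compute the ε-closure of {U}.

Begin with {U}.
ε-move U → W; add W.

{U, W}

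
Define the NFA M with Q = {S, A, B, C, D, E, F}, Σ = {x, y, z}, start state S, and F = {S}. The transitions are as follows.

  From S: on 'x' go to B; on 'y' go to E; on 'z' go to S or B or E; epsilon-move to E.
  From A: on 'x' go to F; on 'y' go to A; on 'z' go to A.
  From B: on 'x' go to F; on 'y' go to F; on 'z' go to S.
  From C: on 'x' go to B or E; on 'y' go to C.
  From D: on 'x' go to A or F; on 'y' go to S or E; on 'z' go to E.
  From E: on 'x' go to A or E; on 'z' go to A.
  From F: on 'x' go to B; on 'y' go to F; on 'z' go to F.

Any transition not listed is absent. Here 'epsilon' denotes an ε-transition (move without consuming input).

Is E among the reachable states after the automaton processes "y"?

Start: ε-closure({S}) = {S, E}.
Read 'y': S→{E}, E→∅; now {E}.
State E is in {E}.

Yes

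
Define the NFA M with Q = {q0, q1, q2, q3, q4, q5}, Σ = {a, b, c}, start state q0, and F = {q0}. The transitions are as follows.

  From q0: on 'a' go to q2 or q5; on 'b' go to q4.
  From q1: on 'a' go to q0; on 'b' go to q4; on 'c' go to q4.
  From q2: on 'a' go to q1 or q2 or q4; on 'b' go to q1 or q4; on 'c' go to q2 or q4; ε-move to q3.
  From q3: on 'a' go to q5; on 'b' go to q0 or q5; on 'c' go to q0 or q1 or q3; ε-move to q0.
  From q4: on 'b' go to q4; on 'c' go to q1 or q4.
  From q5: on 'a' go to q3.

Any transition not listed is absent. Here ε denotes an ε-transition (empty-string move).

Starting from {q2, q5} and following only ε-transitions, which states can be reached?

{q0, q2, q3, q5}

Begin with {q2, q5}.
ε-move q2 → q3; add q3.
ε-move q3 → q0; add q0.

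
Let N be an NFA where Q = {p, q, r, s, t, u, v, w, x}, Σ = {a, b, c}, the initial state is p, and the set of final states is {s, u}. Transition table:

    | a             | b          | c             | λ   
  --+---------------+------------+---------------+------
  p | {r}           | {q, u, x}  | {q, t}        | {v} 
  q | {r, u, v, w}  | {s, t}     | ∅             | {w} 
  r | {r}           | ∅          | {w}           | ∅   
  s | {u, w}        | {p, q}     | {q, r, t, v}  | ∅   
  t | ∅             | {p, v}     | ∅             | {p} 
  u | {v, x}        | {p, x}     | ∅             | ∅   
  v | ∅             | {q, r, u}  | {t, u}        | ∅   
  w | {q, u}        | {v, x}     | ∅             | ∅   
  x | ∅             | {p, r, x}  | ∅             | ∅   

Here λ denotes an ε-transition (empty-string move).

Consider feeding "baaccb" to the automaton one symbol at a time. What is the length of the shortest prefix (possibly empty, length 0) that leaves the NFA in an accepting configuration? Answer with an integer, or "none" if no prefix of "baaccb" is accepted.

Start: ε-closure({p}) = {p, v}.
Read 'b': p→{q, u, x}, v→{q, r, u}; union {q, r, u, x}; ε-closure = {q, r, u, w, x}.
None of the earlier sets intersect F, but {q, r, u, w, x} does.

1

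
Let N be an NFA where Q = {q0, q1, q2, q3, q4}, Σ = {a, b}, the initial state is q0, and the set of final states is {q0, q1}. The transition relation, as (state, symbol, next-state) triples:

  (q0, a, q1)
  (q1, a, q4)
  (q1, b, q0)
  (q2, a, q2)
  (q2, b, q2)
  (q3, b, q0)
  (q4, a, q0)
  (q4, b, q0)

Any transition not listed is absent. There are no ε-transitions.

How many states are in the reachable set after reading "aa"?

Start in {q0}.
Read 'a': {q0} → {q1}.
Read 'a': {q1} → {q4}.
That set has 1 state.

1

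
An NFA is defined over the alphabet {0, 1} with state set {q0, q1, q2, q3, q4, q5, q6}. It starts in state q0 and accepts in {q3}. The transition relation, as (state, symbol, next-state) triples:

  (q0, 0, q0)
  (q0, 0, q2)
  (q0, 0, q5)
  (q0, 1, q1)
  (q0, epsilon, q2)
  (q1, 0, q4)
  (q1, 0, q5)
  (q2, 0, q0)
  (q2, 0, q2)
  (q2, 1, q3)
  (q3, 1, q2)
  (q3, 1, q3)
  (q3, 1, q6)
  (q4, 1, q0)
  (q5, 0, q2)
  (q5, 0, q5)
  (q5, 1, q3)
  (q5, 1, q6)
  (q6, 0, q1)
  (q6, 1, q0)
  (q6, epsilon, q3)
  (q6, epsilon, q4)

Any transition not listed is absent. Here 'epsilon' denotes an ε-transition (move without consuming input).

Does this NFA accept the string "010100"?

No

Start: ε-closure({q0}) = {q0, q2}.
Read '0': q0→{q0, q2, q5}, q2→{q0, q2}; now {q0, q2, q5}.
Read '1': q0→{q1}, q2→{q3}, q5→{q3, q6}; union {q1, q3, q6}; ε-closure = {q1, q3, q4, q6}.
Read '0': q1→{q4, q5}, q3→∅, q4→∅, q6→{q1}; now {q1, q4, q5}.
Read '1': q1→∅, q4→{q0}, q5→{q3, q6}; union {q0, q3, q6}; ε-closure = {q0, q2, q3, q4, q6}.
Read '0': q0→{q0, q2, q5}, q2→{q0, q2}, q3→∅, q4→∅, q6→{q1}; now {q0, q1, q2, q5}.
Read '0': q0→{q0, q2, q5}, q1→{q4, q5}, q2→{q0, q2}, q5→{q2, q5}; now {q0, q2, q4, q5}.
The final set {q0, q2, q4, q5} contains no accepting state.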